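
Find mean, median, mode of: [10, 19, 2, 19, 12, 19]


Sorted: [2, 10, 12, 19, 19, 19]
Mean = 81/6 = 27/2
Median = 31/2
Freq: {10: 1, 19: 3, 2: 1, 12: 1}
Mode: [19]

Mean=27/2, Median=31/2, Mode=19


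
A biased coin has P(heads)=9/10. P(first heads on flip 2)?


Geometric: P(X=2) = (1-p)^(k-1)×p = (1/10)^1×9/10 = 9/100

P(X=2) = 9/100 ≈ 9.00%


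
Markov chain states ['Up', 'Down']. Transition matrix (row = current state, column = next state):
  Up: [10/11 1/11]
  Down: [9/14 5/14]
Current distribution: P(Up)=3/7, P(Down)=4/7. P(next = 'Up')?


P(next=Up) = Σᵢ P(now=i)×P(i→Up)
= 3/7×10/11 + 4/7×9/14
= 30/77 + 18/49 = 408/539

P = 408/539 ≈ 0.7570


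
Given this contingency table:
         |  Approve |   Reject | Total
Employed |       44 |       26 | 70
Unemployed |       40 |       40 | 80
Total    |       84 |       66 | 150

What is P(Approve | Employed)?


P(Approve | Employed) = 44/(44+26) = 44/70 = 22/35

P(Approve|Employed) = 22/35 ≈ 62.86%


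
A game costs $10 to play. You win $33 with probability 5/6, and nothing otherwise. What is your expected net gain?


E[gain] = (33-10)×5/6 + (-10)×1/6
= 115/6 - 5/3 = 35/2

Expected net gain = $35/2 ≈ $17.50


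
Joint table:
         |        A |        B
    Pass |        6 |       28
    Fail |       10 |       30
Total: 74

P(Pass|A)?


P(Pass|A) = 6/(6+10) = 6/16 = 3/8

P = 3/8 ≈ 37.50%


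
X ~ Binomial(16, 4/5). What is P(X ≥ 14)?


P(X ≥ 14) = Σ P(X=i) for i=14..16
P(X=14) = 6442450944/30517578125
P(X=15) = 17179869184/152587890625
P(X=16) = 4294967296/152587890625
Sum = 2147483648/6103515625

P(X ≥ 14) = 2147483648/6103515625 ≈ 35.18%


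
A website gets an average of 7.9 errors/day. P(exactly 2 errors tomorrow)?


Poisson(λ=7.9): P(X=2) = e^(-λ)×λ^k/k!
= e^(-7.9) × 7.9^2 / 2!
≈ 0.0003707435405 × 62.41 / 2 ≈ 0.011569

P(X=2) ≈ 0.011569 ≈ 1.16%


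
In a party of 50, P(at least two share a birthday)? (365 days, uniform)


P(all different) = Π(365-i)/365 for i=0..49
= 0.029626
P(match) = 1 - 0.029626 = 0.970374

P ≈ 0.9704 ≈ 97.04%


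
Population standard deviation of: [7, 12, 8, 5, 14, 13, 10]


Mean = 69/7
  (7-69/7)²=400/49
  (12-69/7)²=225/49
  (8-69/7)²=169/49
  (5-69/7)²=1156/49
  (14-69/7)²=841/49
  (13-69/7)²=484/49
  (10-69/7)²=1/49
Σ(x-μ)² = 468/7
σ² = (468/7)/7 = 468/49

σ = √(468/49) ≈ 3.0905


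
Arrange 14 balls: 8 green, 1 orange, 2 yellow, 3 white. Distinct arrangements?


14!/(8!×1!×2!×3!) = 180180

180180


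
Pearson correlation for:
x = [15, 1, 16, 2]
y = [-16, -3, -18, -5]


n=4, Σx=34, Σy=-42, Σxy=-541, Σx²=486, Σy²=614
r = (4×(-541) - 34×(-42))/√((4×486 - 34²)(4×614 - (-42)²))
= -736/√(788×692) = -736/√545296 ≈ -736/738.4416 ≈ -0.9967

r ≈ -0.9967


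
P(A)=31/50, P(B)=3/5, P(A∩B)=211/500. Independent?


P(A)×P(B) = 93/250
P(A∩B) = 211/500
Not equal → NOT independent

No, not independent


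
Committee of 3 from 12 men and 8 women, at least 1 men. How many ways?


Count by #men:
  1M,2W: C(12,1)×C(8,2)=336
  2M,1W: C(12,2)×C(8,1)=528
  3M,0W: C(12,3)×C(8,0)=220
Total = 1084

1084


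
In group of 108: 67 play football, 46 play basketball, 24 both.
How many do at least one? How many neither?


|A∪B| = 67+46-24 = 89
Neither = 108-89 = 19

At least one: 89; Neither: 19


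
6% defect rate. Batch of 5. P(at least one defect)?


P(all good) = (47/50)^5 = 229345007/312500000
P(≥1 defect) = 83154993/312500000

P = 83154993/312500000 ≈ 26.61%


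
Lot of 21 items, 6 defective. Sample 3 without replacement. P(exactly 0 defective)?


Hypergeometric: C(6,0)×C(15,3)/C(21,3)
= 1×455/1330 = 13/38

P(X=0) = 13/38 ≈ 34.21%


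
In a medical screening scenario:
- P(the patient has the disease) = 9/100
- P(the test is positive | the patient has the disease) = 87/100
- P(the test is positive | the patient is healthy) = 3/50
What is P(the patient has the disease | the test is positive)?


Using Bayes' theorem:
P(A|B) = P(B|A)·P(A) / P(B)

P(the test is positive) = 87/100 × 9/100 + 3/50 × 91/100
= 783/10000 + 273/5000 = 1329/10000

P(the patient has the disease|the test is positive) = (783/10000) / (1329/10000) = 261/443

P(the patient has the disease|the test is positive) = 261/443 ≈ 58.92%


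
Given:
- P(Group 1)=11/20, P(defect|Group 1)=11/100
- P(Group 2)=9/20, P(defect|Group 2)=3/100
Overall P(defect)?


P(B) = Σ P(B|Aᵢ)×P(Aᵢ)
  11/100×11/20 = 121/2000
  3/100×9/20 = 27/2000
Sum = 37/500

P(defect) = 37/500 ≈ 7.40%


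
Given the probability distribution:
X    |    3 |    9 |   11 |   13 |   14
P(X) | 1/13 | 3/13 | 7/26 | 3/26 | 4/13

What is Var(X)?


E[X] = 144/13
E[X²] = 1713/13
Var(X) = E[X²] - (E[X])² = 1713/13 - 20736/169 = 1533/169

Var(X) = 1533/169 ≈ 9.0710


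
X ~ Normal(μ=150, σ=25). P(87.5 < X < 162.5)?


z₁=(87.5-150)/25=-2.5, z₂=(162.5-150)/25=0.5
P = Φ(0.5) - Φ(-2.5) = 0.691462 - 0.006210 = 0.685252 ≈ 0.6853

P(87.5 < X < 162.5) ≈ 0.6853


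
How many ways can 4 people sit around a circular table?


Circular arrangements of 4 distinct objects: fix one position to break rotational symmetry.
(n-1)! = 3! = 6

6


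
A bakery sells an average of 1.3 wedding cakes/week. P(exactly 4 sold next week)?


Poisson(λ=1.3): P(X=4) = e^(-λ)×λ^k/k!
= e^(-1.3) × 1.3^4 / 4!
≈ 0.272531793 × 2.8561 / 24 ≈ 0.032432

P(X=4) ≈ 0.032432 ≈ 3.24%


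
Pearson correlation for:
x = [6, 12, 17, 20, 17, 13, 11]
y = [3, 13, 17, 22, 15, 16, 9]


n=7, Σx=96, Σy=95, Σxy=1465, Σx²=1448, Σy²=1513
r = (7×1465 - 96×95)/√((7×1448 - 96²)(7×1513 - 95²))
= 1135/√(920×1566) = 1135/√1440720 ≈ 1135/1200.3000 ≈ 0.9456

r ≈ 0.9456


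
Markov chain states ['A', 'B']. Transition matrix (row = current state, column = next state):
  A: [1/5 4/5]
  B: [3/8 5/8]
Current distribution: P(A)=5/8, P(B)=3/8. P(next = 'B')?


P(next=B) = Σᵢ P(now=i)×P(i→B)
= 5/8×4/5 + 3/8×5/8
= 1/2 + 15/64 = 47/64

P = 47/64 ≈ 0.7344


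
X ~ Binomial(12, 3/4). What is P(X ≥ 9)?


P(X ≥ 9) = Σ P(X=i) for i=9..12
P(X=9) = 1082565/4194304
P(X=10) = 1948617/8388608
P(X=11) = 531441/4194304
P(X=12) = 531441/16777216
Sum = 10884699/16777216

P(X ≥ 9) = 10884699/16777216 ≈ 64.88%


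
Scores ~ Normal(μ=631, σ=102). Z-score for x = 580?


z = (x - μ)/σ = (580 - 631)/102 = -0.5

z = -0.5


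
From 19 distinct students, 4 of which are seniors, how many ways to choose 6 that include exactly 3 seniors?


Choose 3 of the 4 seniors and 3 of the other 15 students:
C(4,3)×C(15,3) = 4×455 = 1820

1820


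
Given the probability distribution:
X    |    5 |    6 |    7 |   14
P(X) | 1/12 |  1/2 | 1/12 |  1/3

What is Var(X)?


E[X] = 26/3
E[X²] = 179/2
Var(X) = E[X²] - (E[X])² = 179/2 - 676/9 = 259/18

Var(X) = 259/18 ≈ 14.3889


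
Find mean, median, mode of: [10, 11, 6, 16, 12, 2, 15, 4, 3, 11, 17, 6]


Sorted: [2, 3, 4, 6, 6, 10, 11, 11, 12, 15, 16, 17]
Mean = 113/12
Median = 21/2
Freq: {10: 1, 11: 2, 6: 2, 16: 1, 12: 1, 2: 1, 15: 1, 4: 1, 3: 1, 17: 1}
Mode: [6, 11]

Mean=113/12, Median=21/2, Mode=[6, 11]


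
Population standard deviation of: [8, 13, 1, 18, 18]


Mean = 58/5
  (8-58/5)²=324/25
  (13-58/5)²=49/25
  (1-58/5)²=2809/25
  (18-58/5)²=1024/25
  (18-58/5)²=1024/25
Σ(x-μ)² = 1046/5
σ² = (1046/5)/5 = 1046/25

σ = √(1046/25) ≈ 6.4684


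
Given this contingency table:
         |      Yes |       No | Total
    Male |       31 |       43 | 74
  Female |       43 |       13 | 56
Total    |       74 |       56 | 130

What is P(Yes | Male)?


P(Yes | Male) = 31/(31+43) = 31/74

P(Yes|Male) = 31/74 ≈ 41.89%


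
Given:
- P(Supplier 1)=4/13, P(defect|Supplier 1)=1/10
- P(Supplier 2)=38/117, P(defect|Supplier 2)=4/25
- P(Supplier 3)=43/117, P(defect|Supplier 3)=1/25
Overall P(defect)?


P(B) = Σ P(B|Aᵢ)×P(Aᵢ)
  1/10×4/13 = 2/65
  4/25×38/117 = 152/2925
  1/25×43/117 = 43/2925
Sum = 19/195

P(defect) = 19/195 ≈ 9.74%


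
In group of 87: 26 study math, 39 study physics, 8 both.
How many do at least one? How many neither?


|A∪B| = 26+39-8 = 57
Neither = 87-57 = 30

At least one: 57; Neither: 30


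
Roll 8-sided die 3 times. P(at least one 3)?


P(no 3)^3 = (7/8)^3 = 343/512
P(≥1) = 1 - 343/512 = 169/512

P = 169/512 ≈ 33.01%


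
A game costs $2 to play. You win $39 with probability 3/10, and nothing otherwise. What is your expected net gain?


E[gain] = (39-2)×3/10 + (-2)×7/10
= 111/10 - 7/5 = 97/10

Expected net gain = $97/10 ≈ $9.70


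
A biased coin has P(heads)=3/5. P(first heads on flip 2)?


Geometric: P(X=2) = (1-p)^(k-1)×p = (2/5)^1×3/5 = 6/25

P(X=2) = 6/25 ≈ 24.00%


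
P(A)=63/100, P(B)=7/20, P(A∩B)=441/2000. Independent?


P(A)×P(B) = 441/2000
P(A∩B) = 441/2000
Equal ✓ → Independent

Yes, independent


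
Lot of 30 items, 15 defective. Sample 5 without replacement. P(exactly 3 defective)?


Hypergeometric: C(15,3)×C(15,2)/C(30,5)
= 455×105/142506 = 175/522

P(X=3) = 175/522 ≈ 33.52%


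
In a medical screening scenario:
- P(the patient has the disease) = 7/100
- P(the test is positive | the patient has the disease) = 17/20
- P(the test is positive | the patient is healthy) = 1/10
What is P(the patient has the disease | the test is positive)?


Using Bayes' theorem:
P(A|B) = P(B|A)·P(A) / P(B)

P(the test is positive) = 17/20 × 7/100 + 1/10 × 93/100
= 119/2000 + 93/1000 = 61/400

P(the patient has the disease|the test is positive) = (119/2000) / (61/400) = 119/305

P(the patient has the disease|the test is positive) = 119/305 ≈ 39.02%


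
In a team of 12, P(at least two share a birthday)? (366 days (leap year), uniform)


P(all different) = Π(366-i)/366 for i=0..11
= 0.833396
P(match) = 1 - 0.833396 = 0.166604

P ≈ 0.1666 ≈ 16.66%


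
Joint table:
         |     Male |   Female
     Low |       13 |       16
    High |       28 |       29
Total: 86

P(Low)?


P(Low) = (13+16)/86 = 29/86

P(Low) = 29/86 ≈ 33.72%


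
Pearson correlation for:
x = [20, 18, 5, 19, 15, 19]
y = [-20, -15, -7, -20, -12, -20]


n=6, Σx=96, Σy=-94, Σxy=-1645, Σx²=1696, Σy²=1618
r = (6×(-1645) - 96×(-94))/√((6×1696 - 96²)(6×1618 - (-94)²))
= -846/√(960×872) = -846/√837120 ≈ -846/914.9426 ≈ -0.9246

r ≈ -0.9246


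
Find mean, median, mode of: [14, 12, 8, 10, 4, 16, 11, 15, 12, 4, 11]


Sorted: [4, 4, 8, 10, 11, 11, 12, 12, 14, 15, 16]
Mean = 117/11
Median = 11
Freq: {14: 1, 12: 2, 8: 1, 10: 1, 4: 2, 16: 1, 11: 2, 15: 1}
Mode: [4, 11, 12]

Mean=117/11, Median=11, Mode=[4, 11, 12]


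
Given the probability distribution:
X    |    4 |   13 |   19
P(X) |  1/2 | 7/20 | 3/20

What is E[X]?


E[X] = Σ x·P(X=x)
= (4)×(1/2) + (13)×(7/20) + (19)×(3/20)
= 47/5

E[X] = 47/5


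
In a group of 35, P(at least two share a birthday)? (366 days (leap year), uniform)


P(all different) = Π(366-i)/366 for i=0..34
= 0.186502
P(match) = 1 - 0.186502 = 0.813498

P ≈ 0.8135 ≈ 81.35%


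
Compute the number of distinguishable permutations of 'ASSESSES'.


Letters: 8, freq: {'A': 1, 'S': 5, 'E': 2}
8!/(1!×5!×2!) = 40320/240 = 168

168


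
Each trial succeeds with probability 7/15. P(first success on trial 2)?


Geometric: P(X=2) = (1-p)^(k-1)×p = (8/15)^1×7/15 = 56/225

P(X=2) = 56/225 ≈ 24.89%


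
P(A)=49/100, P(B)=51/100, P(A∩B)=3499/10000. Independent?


P(A)×P(B) = 2499/10000
P(A∩B) = 3499/10000
Not equal → NOT independent

No, not independent


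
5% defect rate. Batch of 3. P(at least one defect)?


P(all good) = (19/20)^3 = 6859/8000
P(≥1 defect) = 1141/8000

P = 1141/8000 ≈ 14.26%


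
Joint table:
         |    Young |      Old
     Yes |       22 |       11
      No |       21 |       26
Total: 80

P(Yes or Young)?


P(Yes∨Young) = P(Yes) + P(Young) - P(Yes∧Young)
= (33 + 43 - 22)/80 = 54/80 = 27/40

P = 27/40 ≈ 67.50%


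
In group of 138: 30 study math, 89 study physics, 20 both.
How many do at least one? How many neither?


|A∪B| = 30+89-20 = 99
Neither = 138-99 = 39

At least one: 99; Neither: 39


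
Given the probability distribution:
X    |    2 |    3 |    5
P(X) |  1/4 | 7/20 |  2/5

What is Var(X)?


E[X] = 71/20
E[X²] = 283/20
Var(X) = E[X²] - (E[X])² = 283/20 - 5041/400 = 619/400

Var(X) = 619/400 ≈ 1.5475


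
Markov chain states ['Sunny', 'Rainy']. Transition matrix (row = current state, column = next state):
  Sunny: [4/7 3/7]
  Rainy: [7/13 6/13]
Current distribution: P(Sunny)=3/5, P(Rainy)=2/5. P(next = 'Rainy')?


P(next=Rainy) = Σᵢ P(now=i)×P(i→Rainy)
= 3/5×3/7 + 2/5×6/13
= 9/35 + 12/65 = 201/455

P = 201/455 ≈ 0.4418


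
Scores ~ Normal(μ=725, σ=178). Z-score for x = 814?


z = (x - μ)/σ = (814 - 725)/178 = 0.5

z = 0.5


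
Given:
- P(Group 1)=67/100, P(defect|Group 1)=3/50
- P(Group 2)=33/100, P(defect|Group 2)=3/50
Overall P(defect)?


P(B) = Σ P(B|Aᵢ)×P(Aᵢ)
  3/50×67/100 = 201/5000
  3/50×33/100 = 99/5000
Sum = 3/50

P(defect) = 3/50 ≈ 6.00%


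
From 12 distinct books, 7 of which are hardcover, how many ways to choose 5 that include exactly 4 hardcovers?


Choose 4 of the 7 hardcovers and 1 of the other 5 books:
C(7,4)×C(5,1) = 35×5 = 175

175


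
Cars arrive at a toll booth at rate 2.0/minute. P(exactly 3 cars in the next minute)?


Poisson(λ=2.0): P(X=3) = e^(-λ)×λ^k/k!
= e^(-2.0) × 2.0^3 / 3!
≈ 0.1353352832 × 8 / 6 ≈ 0.180447

P(X=3) ≈ 0.180447 ≈ 18.04%


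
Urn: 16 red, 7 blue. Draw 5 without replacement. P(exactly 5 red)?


Hypergeometric: C(16,5)×C(7,0)/C(23,5)
= 4368×1/33649 = 624/4807

P(X=5) = 624/4807 ≈ 12.98%


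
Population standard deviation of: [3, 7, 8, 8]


Mean = 26/4 = 13/2
  (3-13/2)²=49/4
  (7-13/2)²=1/4
  (8-13/2)²=9/4
  (8-13/2)²=9/4
Σ(x-μ)² = 17
σ² = 17/4

σ = √(17/4) ≈ 2.0616


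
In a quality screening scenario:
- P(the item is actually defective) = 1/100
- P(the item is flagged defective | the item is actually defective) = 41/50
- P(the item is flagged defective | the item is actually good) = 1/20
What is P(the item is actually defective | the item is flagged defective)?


Using Bayes' theorem:
P(A|B) = P(B|A)·P(A) / P(B)

P(the item is flagged defective) = 41/50 × 1/100 + 1/20 × 99/100
= 41/5000 + 99/2000 = 577/10000

P(the item is actually defective|the item is flagged defective) = (41/5000) / (577/10000) = 82/577

P(the item is actually defective|the item is flagged defective) = 82/577 ≈ 14.21%


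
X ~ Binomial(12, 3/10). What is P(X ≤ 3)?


P(X ≤ 3) = Σ P(X=i) for i=0..3
P(X=0) = 13841287201/1000000000000
P(X=1) = 17795940687/250000000000
P(X=2) = 83895148953/500000000000
P(X=3) = 11985021279/50000000000
Sum = 98503154687/200000000000

P(X ≤ 3) = 98503154687/200000000000 ≈ 49.25%


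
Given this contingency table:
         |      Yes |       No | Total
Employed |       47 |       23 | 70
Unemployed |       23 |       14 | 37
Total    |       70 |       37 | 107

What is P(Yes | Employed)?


P(Yes | Employed) = 47/(47+23) = 47/70

P(Yes|Employed) = 47/70 ≈ 67.14%


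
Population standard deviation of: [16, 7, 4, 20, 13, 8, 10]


Mean = 78/7
  (16-78/7)²=1156/49
  (7-78/7)²=841/49
  (4-78/7)²=2500/49
  (20-78/7)²=3844/49
  (13-78/7)²=169/49
  (8-78/7)²=484/49
  (10-78/7)²=64/49
Σ(x-μ)² = 1294/7
σ² = (1294/7)/7 = 1294/49

σ = √(1294/49) ≈ 5.1389


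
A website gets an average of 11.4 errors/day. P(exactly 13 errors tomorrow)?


Poisson(λ=11.4): P(X=13) = e^(-λ)×λ^k/k!
= e^(-11.4) × 11.4^13 / 13!
≈ 1.119548484e-05 × 5.4924114946e+13 / 6227020800 ≈ 0.098747

P(X=13) ≈ 0.098747 ≈ 9.87%


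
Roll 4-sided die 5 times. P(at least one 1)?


P(no 1)^5 = (3/4)^5 = 243/1024
P(≥1) = 1 - 243/1024 = 781/1024

P = 781/1024 ≈ 76.27%


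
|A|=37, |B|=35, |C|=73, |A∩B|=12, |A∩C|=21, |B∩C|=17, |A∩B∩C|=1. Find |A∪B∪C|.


|A∪B∪C| = 37+35+73-12-21-17+1 = 96

|A∪B∪C| = 96


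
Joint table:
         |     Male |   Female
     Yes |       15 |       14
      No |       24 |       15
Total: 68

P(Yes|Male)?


P(Yes|Male) = 15/(15+24) = 15/39 = 5/13

P = 5/13 ≈ 38.46%


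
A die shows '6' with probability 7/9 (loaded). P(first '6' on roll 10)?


Geometric: P(X=10) = (1-p)^(k-1)×p = (2/9)^9×7/9 = 3584/3486784401

P(X=10) = 3584/3486784401 ≈ 0.00%


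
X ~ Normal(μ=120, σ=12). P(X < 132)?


z = (132-120)/12 = 1.0
P(Z < 1.0) = 0.8413

P(X < 132) ≈ 0.8413


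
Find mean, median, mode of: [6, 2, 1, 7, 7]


Sorted: [1, 2, 6, 7, 7]
Mean = 23/5
Median = 6
Freq: {6: 1, 2: 1, 1: 1, 7: 2}
Mode: [7]

Mean=23/5, Median=6, Mode=7


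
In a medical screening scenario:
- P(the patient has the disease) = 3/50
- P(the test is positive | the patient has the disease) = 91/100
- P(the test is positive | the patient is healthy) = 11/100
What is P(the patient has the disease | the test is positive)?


Using Bayes' theorem:
P(A|B) = P(B|A)·P(A) / P(B)

P(the test is positive) = 91/100 × 3/50 + 11/100 × 47/50
= 273/5000 + 517/5000 = 79/500

P(the patient has the disease|the test is positive) = (273/5000) / (79/500) = 273/790

P(the patient has the disease|the test is positive) = 273/790 ≈ 34.56%


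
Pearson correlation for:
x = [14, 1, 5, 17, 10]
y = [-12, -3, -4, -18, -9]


n=5, Σx=47, Σy=-46, Σxy=-587, Σx²=611, Σy²=574
r = (5×(-587) - 47×(-46))/√((5×611 - 47²)(5×574 - (-46)²))
= -773/√(846×754) = -773/√637884 ≈ -773/798.6764 ≈ -0.9679

r ≈ -0.9679


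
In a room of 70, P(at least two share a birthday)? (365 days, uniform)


P(all different) = Π(365-i)/365 for i=0..69
= 0.000840
P(match) = 1 - 0.000840 = 0.999160

P ≈ 0.9992 ≈ 99.92%


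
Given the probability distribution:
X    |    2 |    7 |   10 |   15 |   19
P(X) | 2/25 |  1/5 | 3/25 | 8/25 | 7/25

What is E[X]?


E[X] = Σ x·P(X=x)
= (2)×(2/25) + (7)×(1/5) + (10)×(3/25) + (15)×(8/25) + (19)×(7/25)
= 322/25

E[X] = 322/25


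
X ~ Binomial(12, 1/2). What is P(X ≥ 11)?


P(X ≥ 11) = Σ P(X=i) for i=11..12
P(X=11) = 3/1024
P(X=12) = 1/4096
Sum = 13/4096

P(X ≥ 11) = 13/4096 ≈ 0.32%


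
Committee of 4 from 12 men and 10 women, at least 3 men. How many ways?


Count by #men:
  3M,1W: C(12,3)×C(10,1)=2200
  4M,0W: C(12,4)×C(10,0)=495
Total = 2695

2695


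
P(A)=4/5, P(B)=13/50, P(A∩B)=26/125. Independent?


P(A)×P(B) = 26/125
P(A∩B) = 26/125
Equal ✓ → Independent

Yes, independent


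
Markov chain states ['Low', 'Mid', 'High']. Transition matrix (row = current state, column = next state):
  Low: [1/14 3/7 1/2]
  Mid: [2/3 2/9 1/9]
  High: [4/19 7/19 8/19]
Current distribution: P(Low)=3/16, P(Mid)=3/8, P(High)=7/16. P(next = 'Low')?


P(next=Low) = Σᵢ P(now=i)×P(i→Low)
= 3/16×1/14 + 3/8×2/3 + 7/16×4/19
= 3/224 + 1/4 + 7/76 = 1513/4256

P = 1513/4256 ≈ 0.3555


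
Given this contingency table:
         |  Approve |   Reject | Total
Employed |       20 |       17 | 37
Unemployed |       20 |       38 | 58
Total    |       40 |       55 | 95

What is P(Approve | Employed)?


P(Approve | Employed) = 20/(20+17) = 20/37

P(Approve|Employed) = 20/37 ≈ 54.05%


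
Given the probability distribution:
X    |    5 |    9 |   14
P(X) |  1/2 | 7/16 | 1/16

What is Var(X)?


E[X] = 117/16
E[X²] = 963/16
Var(X) = E[X²] - (E[X])² = 963/16 - 13689/256 = 1719/256

Var(X) = 1719/256 ≈ 6.7148


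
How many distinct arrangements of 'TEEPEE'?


Letters: 6, freq: {'T': 1, 'E': 4, 'P': 1}
6!/(1!×4!×1!) = 720/24 = 30

30


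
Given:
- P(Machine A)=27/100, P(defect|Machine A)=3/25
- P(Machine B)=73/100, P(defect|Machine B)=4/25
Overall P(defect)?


P(B) = Σ P(B|Aᵢ)×P(Aᵢ)
  3/25×27/100 = 81/2500
  4/25×73/100 = 73/625
Sum = 373/2500

P(defect) = 373/2500 ≈ 14.92%


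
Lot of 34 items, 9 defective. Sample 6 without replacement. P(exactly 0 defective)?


Hypergeometric: C(9,0)×C(25,6)/C(34,6)
= 1×177100/1344904 = 4025/30566

P(X=0) = 4025/30566 ≈ 13.17%


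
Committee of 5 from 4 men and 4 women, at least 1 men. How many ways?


Count by #men:
  1M,4W: C(4,1)×C(4,4)=4
  2M,3W: C(4,2)×C(4,3)=24
  3M,2W: C(4,3)×C(4,2)=24
  4M,1W: C(4,4)×C(4,1)=4
Total = 56

56


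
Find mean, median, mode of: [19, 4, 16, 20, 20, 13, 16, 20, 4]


Sorted: [4, 4, 13, 16, 16, 19, 20, 20, 20]
Mean = 132/9 = 44/3
Median = 16
Freq: {19: 1, 4: 2, 16: 2, 20: 3, 13: 1}
Mode: [20]

Mean=44/3, Median=16, Mode=20


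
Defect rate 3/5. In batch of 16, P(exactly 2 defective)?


Binomial: P(X=2) = C(16,2)×p^2×(1-p)^14
= 120 × 9/25 × 16384/6103515625 = 3538944/30517578125

P(X=2) = 3538944/30517578125 ≈ 0.01%


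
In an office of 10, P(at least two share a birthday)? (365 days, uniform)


P(all different) = Π(365-i)/365 for i=0..9
= 0.883052
P(match) = 1 - 0.883052 = 0.116948

P ≈ 0.1169 ≈ 11.69%


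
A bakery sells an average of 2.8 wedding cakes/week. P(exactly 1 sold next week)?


Poisson(λ=2.8): P(X=1) = e^(-λ)×λ^k/k!
= e^(-2.8) × 2.8^1 / 1!
≈ 0.06081006263 × 2.8 / 1 ≈ 0.170268

P(X=1) ≈ 0.170268 ≈ 17.03%


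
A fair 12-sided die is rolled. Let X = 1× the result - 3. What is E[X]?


E[die] = (1+12)/2 = 13/2
E[X] = 1×13/2 - 3 = 7/2

E[X] = 7/2


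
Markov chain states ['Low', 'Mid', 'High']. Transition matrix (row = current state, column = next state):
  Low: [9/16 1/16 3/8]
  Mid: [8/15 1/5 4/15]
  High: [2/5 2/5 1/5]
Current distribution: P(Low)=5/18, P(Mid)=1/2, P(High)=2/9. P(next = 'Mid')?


P(next=Mid) = Σᵢ P(now=i)×P(i→Mid)
= 5/18×1/16 + 1/2×1/5 + 2/9×2/5
= 5/288 + 1/10 + 4/45 = 33/160

P = 33/160 ≈ 0.2062


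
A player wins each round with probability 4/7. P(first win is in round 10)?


Geometric: P(X=10) = (1-p)^(k-1)×p = (3/7)^9×4/7 = 78732/282475249

P(X=10) = 78732/282475249 ≈ 0.03%


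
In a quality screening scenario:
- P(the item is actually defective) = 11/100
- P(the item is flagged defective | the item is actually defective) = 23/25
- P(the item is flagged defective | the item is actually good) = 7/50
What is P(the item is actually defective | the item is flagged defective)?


Using Bayes' theorem:
P(A|B) = P(B|A)·P(A) / P(B)

P(the item is flagged defective) = 23/25 × 11/100 + 7/50 × 89/100
= 253/2500 + 623/5000 = 1129/5000

P(the item is actually defective|the item is flagged defective) = (253/2500) / (1129/5000) = 506/1129

P(the item is actually defective|the item is flagged defective) = 506/1129 ≈ 44.82%


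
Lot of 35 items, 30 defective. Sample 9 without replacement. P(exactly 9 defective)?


Hypergeometric: C(30,9)×C(5,0)/C(35,9)
= 14307150×1/70607460 = 1495/7378

P(X=9) = 1495/7378 ≈ 20.26%


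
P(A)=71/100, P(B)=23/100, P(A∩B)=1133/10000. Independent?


P(A)×P(B) = 1633/10000
P(A∩B) = 1133/10000
Not equal → NOT independent

No, not independent


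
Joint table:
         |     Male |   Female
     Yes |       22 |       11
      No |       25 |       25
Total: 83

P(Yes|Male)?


P(Yes|Male) = 22/(22+25) = 22/47

P = 22/47 ≈ 46.81%


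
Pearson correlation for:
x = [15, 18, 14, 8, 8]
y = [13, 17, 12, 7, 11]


n=5, Σx=63, Σy=60, Σxy=813, Σx²=873, Σy²=772
r = (5×813 - 63×60)/√((5×873 - 63²)(5×772 - 60²))
= 285/√(396×260) = 285/√102960 ≈ 285/320.8738 ≈ 0.8882

r ≈ 0.8882


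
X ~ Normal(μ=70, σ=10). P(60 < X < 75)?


z₁=(60-70)/10=-1.0, z₂=(75-70)/10=0.5
P = Φ(0.5) - Φ(-1.0) = 0.691462 - 0.158655 = 0.532807 ≈ 0.5328

P(60 < X < 75) ≈ 0.5328


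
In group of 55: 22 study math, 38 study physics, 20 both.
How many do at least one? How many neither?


|A∪B| = 22+38-20 = 40
Neither = 55-40 = 15

At least one: 40; Neither: 15


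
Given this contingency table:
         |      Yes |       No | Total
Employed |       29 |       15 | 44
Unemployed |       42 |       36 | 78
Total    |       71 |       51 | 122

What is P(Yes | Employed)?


P(Yes | Employed) = 29/(29+15) = 29/44

P(Yes|Employed) = 29/44 ≈ 65.91%


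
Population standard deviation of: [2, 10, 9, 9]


Mean = 30/4 = 15/2
  (2-15/2)²=121/4
  (10-15/2)²=25/4
  (9-15/2)²=9/4
  (9-15/2)²=9/4
Σ(x-μ)² = 41
σ² = 41/4

σ = √(41/4) ≈ 3.2016


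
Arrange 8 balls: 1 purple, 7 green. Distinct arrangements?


8!/(1!×7!) = 8

8


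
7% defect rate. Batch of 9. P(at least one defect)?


P(all good) = (93/100)^9 = 520411082988487293/1000000000000000000
P(≥1 defect) = 479588917011512707/1000000000000000000

P = 479588917011512707/1000000000000000000 ≈ 47.96%


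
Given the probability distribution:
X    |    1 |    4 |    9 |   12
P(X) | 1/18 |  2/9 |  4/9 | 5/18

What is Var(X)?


E[X] = 149/18
E[X²] = 1433/18
Var(X) = E[X²] - (E[X])² = 1433/18 - 22201/324 = 3593/324

Var(X) = 3593/324 ≈ 11.0895


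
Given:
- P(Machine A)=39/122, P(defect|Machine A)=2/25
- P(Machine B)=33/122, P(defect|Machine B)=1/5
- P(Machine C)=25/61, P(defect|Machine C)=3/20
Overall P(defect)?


P(B) = Σ P(B|Aᵢ)×P(Aᵢ)
  2/25×39/122 = 39/1525
  1/5×33/122 = 33/610
  3/20×25/61 = 15/244
Sum = 861/6100

P(defect) = 861/6100 ≈ 14.11%


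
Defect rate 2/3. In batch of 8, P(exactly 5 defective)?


Binomial: P(X=5) = C(8,5)×p^5×(1-p)^3
= 56 × 32/243 × 1/27 = 1792/6561

P(X=5) = 1792/6561 ≈ 27.31%


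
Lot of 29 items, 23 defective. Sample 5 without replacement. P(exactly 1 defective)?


Hypergeometric: C(23,1)×C(6,4)/C(29,5)
= 23×15/118755 = 23/7917

P(X=1) = 23/7917 ≈ 0.29%


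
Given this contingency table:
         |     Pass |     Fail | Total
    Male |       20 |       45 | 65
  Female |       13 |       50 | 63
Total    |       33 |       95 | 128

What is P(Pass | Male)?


P(Pass | Male) = 20/(20+45) = 20/65 = 4/13

P(Pass|Male) = 4/13 ≈ 30.77%


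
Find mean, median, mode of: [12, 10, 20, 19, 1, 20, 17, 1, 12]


Sorted: [1, 1, 10, 12, 12, 17, 19, 20, 20]
Mean = 112/9
Median = 12
Freq: {12: 2, 10: 1, 20: 2, 19: 1, 1: 2, 17: 1}
Mode: [1, 12, 20]

Mean=112/9, Median=12, Mode=[1, 12, 20]


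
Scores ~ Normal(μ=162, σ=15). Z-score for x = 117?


z = (x - μ)/σ = (117 - 162)/15 = -3.0

z = -3.0


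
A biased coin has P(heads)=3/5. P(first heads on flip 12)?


Geometric: P(X=12) = (1-p)^(k-1)×p = (2/5)^11×3/5 = 6144/244140625

P(X=12) = 6144/244140625 ≈ 0.00%


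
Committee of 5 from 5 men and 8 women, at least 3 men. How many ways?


Count by #men:
  3M,2W: C(5,3)×C(8,2)=280
  4M,1W: C(5,4)×C(8,1)=40
  5M,0W: C(5,5)×C(8,0)=1
Total = 321

321


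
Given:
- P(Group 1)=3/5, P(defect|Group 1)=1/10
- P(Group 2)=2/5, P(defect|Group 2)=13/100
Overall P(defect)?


P(B) = Σ P(B|Aᵢ)×P(Aᵢ)
  1/10×3/5 = 3/50
  13/100×2/5 = 13/250
Sum = 14/125

P(defect) = 14/125 ≈ 11.20%


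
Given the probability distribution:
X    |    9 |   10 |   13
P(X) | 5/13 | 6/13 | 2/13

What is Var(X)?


E[X] = 131/13
E[X²] = 1343/13
Var(X) = E[X²] - (E[X])² = 1343/13 - 17161/169 = 298/169

Var(X) = 298/169 ≈ 1.7633


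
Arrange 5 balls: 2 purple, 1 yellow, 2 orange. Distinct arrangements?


5!/(2!×1!×2!) = 30

30


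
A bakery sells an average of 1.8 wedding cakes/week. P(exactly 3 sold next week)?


Poisson(λ=1.8): P(X=3) = e^(-λ)×λ^k/k!
= e^(-1.8) × 1.8^3 / 3!
≈ 0.1652988882 × 5.832 / 6 ≈ 0.160671

P(X=3) ≈ 0.160671 ≈ 16.07%


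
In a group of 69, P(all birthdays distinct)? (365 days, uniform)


P(all different) = Π(365-i)/365 for i=0..68
= (365/365)×(364/365)×...×(297/365)
= 0.001036

P ≈ 0.0010 ≈ 0.10%


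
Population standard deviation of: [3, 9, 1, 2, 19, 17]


Mean = 51/6 = 17/2
  (3-17/2)²=121/4
  (9-17/2)²=1/4
  (1-17/2)²=225/4
  (2-17/2)²=169/4
  (19-17/2)²=441/4
  (17-17/2)²=289/4
Σ(x-μ)² = 623/2
σ² = (623/2)/6 = 623/12

σ = √(623/12) ≈ 7.2053


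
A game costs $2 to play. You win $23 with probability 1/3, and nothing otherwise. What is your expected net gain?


E[gain] = (23-2)×1/3 + (-2)×2/3
= 7 - 4/3 = 17/3

Expected net gain = $17/3 ≈ $5.67


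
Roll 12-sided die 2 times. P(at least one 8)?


P(no 8)^2 = (11/12)^2 = 121/144
P(≥1) = 1 - 121/144 = 23/144

P = 23/144 ≈ 15.97%


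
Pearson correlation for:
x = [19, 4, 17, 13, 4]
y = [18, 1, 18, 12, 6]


n=5, Σx=57, Σy=55, Σxy=832, Σx²=851, Σy²=829
r = (5×832 - 57×55)/√((5×851 - 57²)(5×829 - 55²))
= 1025/√(1006×1120) = 1025/√1126720 ≈ 1025/1061.4707 ≈ 0.9656

r ≈ 0.9656


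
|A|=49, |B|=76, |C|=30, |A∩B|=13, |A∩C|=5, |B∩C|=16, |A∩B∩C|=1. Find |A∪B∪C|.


|A∪B∪C| = 49+76+30-13-5-16+1 = 122

|A∪B∪C| = 122


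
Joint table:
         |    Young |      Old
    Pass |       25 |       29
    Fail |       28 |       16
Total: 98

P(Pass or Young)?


P(Pass∨Young) = P(Pass) + P(Young) - P(Pass∧Young)
= (54 + 53 - 25)/98 = 82/98 = 41/49

P = 41/49 ≈ 83.67%


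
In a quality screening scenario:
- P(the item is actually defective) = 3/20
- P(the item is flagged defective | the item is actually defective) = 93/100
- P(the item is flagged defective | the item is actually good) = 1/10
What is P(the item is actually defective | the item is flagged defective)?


Using Bayes' theorem:
P(A|B) = P(B|A)·P(A) / P(B)

P(the item is flagged defective) = 93/100 × 3/20 + 1/10 × 17/20
= 279/2000 + 17/200 = 449/2000

P(the item is actually defective|the item is flagged defective) = (279/2000) / (449/2000) = 279/449

P(the item is actually defective|the item is flagged defective) = 279/449 ≈ 62.14%


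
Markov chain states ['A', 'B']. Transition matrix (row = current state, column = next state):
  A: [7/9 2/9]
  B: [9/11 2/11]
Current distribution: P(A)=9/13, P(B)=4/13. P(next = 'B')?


P(next=B) = Σᵢ P(now=i)×P(i→B)
= 9/13×2/9 + 4/13×2/11
= 2/13 + 8/143 = 30/143

P = 30/143 ≈ 0.2098


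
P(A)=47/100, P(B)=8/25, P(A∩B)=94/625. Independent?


P(A)×P(B) = 94/625
P(A∩B) = 94/625
Equal ✓ → Independent

Yes, independent


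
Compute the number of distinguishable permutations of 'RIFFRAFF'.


Letters: 8, freq: {'R': 2, 'I': 1, 'F': 4, 'A': 1}
8!/(2!×1!×4!×1!) = 40320/48 = 840

840


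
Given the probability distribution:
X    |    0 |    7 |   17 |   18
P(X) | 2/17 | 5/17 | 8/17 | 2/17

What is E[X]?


E[X] = Σ x·P(X=x)
= (0)×(2/17) + (7)×(5/17) + (17)×(8/17) + (18)×(2/17)
= 207/17

E[X] = 207/17


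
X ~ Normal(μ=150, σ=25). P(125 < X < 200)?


z₁=(125-150)/25=-1.0, z₂=(200-150)/25=2.0
P = Φ(2.0) - Φ(-1.0) = 0.977250 - 0.158655 = 0.818595 ≈ 0.8186

P(125 < X < 200) ≈ 0.8186


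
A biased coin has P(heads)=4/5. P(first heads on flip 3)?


Geometric: P(X=3) = (1-p)^(k-1)×p = (1/5)^2×4/5 = 4/125

P(X=3) = 4/125 ≈ 3.20%


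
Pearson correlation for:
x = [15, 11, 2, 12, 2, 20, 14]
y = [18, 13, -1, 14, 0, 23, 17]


n=7, Σx=76, Σy=84, Σxy=1277, Σx²=1094, Σy²=1508
r = (7×1277 - 76×84)/√((7×1094 - 76²)(7×1508 - 84²))
= 2555/√(1882×3500) = 2555/√6587000 ≈ 2555/2566.5151 ≈ 0.9955

r ≈ 0.9955


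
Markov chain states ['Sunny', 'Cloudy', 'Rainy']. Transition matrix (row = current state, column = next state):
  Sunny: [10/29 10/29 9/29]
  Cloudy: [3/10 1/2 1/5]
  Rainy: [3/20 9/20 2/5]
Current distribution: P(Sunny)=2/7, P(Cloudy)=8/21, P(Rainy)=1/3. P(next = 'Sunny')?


P(next=Sunny) = Σᵢ P(now=i)×P(i→Sunny)
= 2/7×10/29 + 8/21×3/10 + 1/3×3/20
= 20/203 + 4/35 + 1/20 = 1067/4060

P = 1067/4060 ≈ 0.2628


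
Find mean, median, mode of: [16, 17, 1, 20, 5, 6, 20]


Sorted: [1, 5, 6, 16, 17, 20, 20]
Mean = 85/7
Median = 16
Freq: {16: 1, 17: 1, 1: 1, 20: 2, 5: 1, 6: 1}
Mode: [20]

Mean=85/7, Median=16, Mode=20


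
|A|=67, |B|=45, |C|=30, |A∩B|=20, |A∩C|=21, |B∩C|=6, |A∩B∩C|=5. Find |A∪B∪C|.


|A∪B∪C| = 67+45+30-20-21-6+5 = 100

|A∪B∪C| = 100


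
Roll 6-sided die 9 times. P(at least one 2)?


P(no 2)^9 = (5/6)^9 = 1953125/10077696
P(≥1) = 1 - 1953125/10077696 = 8124571/10077696

P = 8124571/10077696 ≈ 80.62%


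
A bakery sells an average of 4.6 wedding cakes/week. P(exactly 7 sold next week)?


Poisson(λ=4.6): P(X=7) = e^(-λ)×λ^k/k!
= e^(-4.6) × 4.6^7 / 7!
≈ 0.01005183574 × 43581.7657216 / 5040 ≈ 0.086920

P(X=7) ≈ 0.086920 ≈ 8.69%


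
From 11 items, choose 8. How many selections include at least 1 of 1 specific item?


Complement: C(11,8) - C(10,8) = 165 - 45 = 120

120


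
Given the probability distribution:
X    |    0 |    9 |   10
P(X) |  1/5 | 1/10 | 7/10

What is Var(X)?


E[X] = 79/10
E[X²] = 781/10
Var(X) = E[X²] - (E[X])² = 781/10 - 6241/100 = 1569/100

Var(X) = 1569/100 ≈ 15.6900


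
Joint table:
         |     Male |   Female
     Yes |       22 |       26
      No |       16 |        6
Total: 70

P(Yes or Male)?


P(Yes∨Male) = P(Yes) + P(Male) - P(Yes∧Male)
= (48 + 38 - 22)/70 = 64/70 = 32/35

P = 32/35 ≈ 91.43%


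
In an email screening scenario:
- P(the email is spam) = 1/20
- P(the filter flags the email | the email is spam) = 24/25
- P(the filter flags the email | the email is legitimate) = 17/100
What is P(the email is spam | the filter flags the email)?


Using Bayes' theorem:
P(A|B) = P(B|A)·P(A) / P(B)

P(the filter flags the email) = 24/25 × 1/20 + 17/100 × 19/20
= 6/125 + 323/2000 = 419/2000

P(the email is spam|the filter flags the email) = (6/125) / (419/2000) = 96/419

P(the email is spam|the filter flags the email) = 96/419 ≈ 22.91%


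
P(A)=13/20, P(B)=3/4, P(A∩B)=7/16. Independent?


P(A)×P(B) = 39/80
P(A∩B) = 7/16
Not equal → NOT independent

No, not independent


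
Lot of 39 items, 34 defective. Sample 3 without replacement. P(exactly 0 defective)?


Hypergeometric: C(34,0)×C(5,3)/C(39,3)
= 1×10/9139 = 10/9139

P(X=0) = 10/9139 ≈ 0.11%


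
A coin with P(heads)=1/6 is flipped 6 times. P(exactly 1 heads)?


Binomial: P(X=1) = C(6,1)×p^1×(1-p)^5
= 6 × 1/6 × 3125/7776 = 3125/7776

P(X=1) = 3125/7776 ≈ 40.19%


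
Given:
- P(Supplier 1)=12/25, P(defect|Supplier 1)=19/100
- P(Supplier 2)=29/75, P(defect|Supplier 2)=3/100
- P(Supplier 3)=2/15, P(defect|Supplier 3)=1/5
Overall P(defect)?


P(B) = Σ P(B|Aᵢ)×P(Aᵢ)
  19/100×12/25 = 57/625
  3/100×29/75 = 29/2500
  1/5×2/15 = 2/75
Sum = 971/7500

P(defect) = 971/7500 ≈ 12.95%


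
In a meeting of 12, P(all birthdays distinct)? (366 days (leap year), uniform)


P(all different) = Π(366-i)/366 for i=0..11
= (366/366)×(365/366)×...×(355/366)
= 0.833396

P ≈ 0.8334 ≈ 83.34%


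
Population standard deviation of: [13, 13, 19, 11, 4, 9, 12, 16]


Mean = 97/8
  (13-97/8)²=49/64
  (13-97/8)²=49/64
  (19-97/8)²=3025/64
  (11-97/8)²=81/64
  (4-97/8)²=4225/64
  (9-97/8)²=625/64
  (12-97/8)²=1/64
  (16-97/8)²=961/64
Σ(x-μ)² = 1127/8
σ² = (1127/8)/8 = 1127/64

σ = √(1127/64) ≈ 4.1964


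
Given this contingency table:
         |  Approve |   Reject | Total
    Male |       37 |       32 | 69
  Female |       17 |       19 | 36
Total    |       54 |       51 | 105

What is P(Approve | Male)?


P(Approve | Male) = 37/(37+32) = 37/69

P(Approve|Male) = 37/69 ≈ 53.62%


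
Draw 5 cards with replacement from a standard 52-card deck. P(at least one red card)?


P(not a red card) = 26/52 = 1/2
P(none in 5 draws) = (1/2)^5 = 1/32
P(≥1 red card) = 1 - 1/32 = 31/32

P = 31/32 ≈ 96.88%


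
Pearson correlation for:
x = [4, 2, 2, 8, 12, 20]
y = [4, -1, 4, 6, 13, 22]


n=6, Σx=48, Σy=48, Σxy=666, Σx²=632, Σy²=722
r = (6×666 - 48×48)/√((6×632 - 48²)(6×722 - 48²))
= 1692/√(1488×2028) = 1692/√3017664 ≈ 1692/1737.1425 ≈ 0.9740

r ≈ 0.9740


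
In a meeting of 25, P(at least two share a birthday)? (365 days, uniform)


P(all different) = Π(365-i)/365 for i=0..24
= 0.431300
P(match) = 1 - 0.431300 = 0.568700

P ≈ 0.5687 ≈ 56.87%


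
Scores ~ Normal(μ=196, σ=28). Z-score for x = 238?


z = (x - μ)/σ = (238 - 196)/28 = 1.5

z = 1.5


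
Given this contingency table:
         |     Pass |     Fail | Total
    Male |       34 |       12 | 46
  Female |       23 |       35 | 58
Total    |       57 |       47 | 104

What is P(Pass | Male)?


P(Pass | Male) = 34/(34+12) = 34/46 = 17/23

P(Pass|Male) = 17/23 ≈ 73.91%


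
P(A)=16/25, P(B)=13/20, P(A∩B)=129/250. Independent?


P(A)×P(B) = 52/125
P(A∩B) = 129/250
Not equal → NOT independent

No, not independent


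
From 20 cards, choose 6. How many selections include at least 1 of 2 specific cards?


Complement: C(20,6) - C(18,6) = 38760 - 18564 = 20196

20196


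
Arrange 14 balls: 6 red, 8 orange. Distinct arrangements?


14!/(6!×8!) = 3003

3003


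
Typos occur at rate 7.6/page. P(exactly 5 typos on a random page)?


Poisson(λ=7.6): P(X=5) = e^(-λ)×λ^k/k!
= e^(-7.6) × 7.6^5 / 5!
≈ 0.0005004514334 × 25355.25376 / 120 ≈ 0.105742

P(X=5) ≈ 0.105742 ≈ 10.57%


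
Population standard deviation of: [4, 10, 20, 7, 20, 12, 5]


Mean = 78/7
  (4-78/7)²=2500/49
  (10-78/7)²=64/49
  (20-78/7)²=3844/49
  (7-78/7)²=841/49
  (20-78/7)²=3844/49
  (12-78/7)²=36/49
  (5-78/7)²=1849/49
Σ(x-μ)² = 1854/7
σ² = (1854/7)/7 = 1854/49

σ = √(1854/49) ≈ 6.1512


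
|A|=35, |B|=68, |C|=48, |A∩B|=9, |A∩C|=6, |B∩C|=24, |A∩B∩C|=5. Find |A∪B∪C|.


|A∪B∪C| = 35+68+48-9-6-24+5 = 117

|A∪B∪C| = 117


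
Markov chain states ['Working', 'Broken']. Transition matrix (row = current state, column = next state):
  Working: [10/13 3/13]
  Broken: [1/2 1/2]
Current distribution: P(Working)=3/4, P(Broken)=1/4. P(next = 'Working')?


P(next=Working) = Σᵢ P(now=i)×P(i→Working)
= 3/4×10/13 + 1/4×1/2
= 15/26 + 1/8 = 73/104

P = 73/104 ≈ 0.7019


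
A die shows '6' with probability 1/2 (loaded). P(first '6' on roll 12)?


Geometric: P(X=12) = (1-p)^(k-1)×p = (1/2)^11×1/2 = 1/4096

P(X=12) = 1/4096 ≈ 0.02%


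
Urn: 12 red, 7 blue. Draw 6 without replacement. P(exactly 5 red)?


Hypergeometric: C(12,5)×C(7,1)/C(19,6)
= 792×7/27132 = 66/323

P(X=5) = 66/323 ≈ 20.43%


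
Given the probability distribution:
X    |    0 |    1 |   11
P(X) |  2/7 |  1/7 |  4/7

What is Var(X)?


E[X] = 45/7
E[X²] = 485/7
Var(X) = E[X²] - (E[X])² = 485/7 - 2025/49 = 1370/49

Var(X) = 1370/49 ≈ 27.9592


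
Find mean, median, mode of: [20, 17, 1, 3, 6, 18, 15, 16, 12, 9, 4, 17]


Sorted: [1, 3, 4, 6, 9, 12, 15, 16, 17, 17, 18, 20]
Mean = 138/12 = 23/2
Median = 27/2
Freq: {20: 1, 17: 2, 1: 1, 3: 1, 6: 1, 18: 1, 15: 1, 16: 1, 12: 1, 9: 1, 4: 1}
Mode: [17]

Mean=23/2, Median=27/2, Mode=17


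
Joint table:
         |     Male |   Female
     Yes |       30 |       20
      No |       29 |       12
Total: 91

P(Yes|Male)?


P(Yes|Male) = 30/(30+29) = 30/59

P = 30/59 ≈ 50.85%


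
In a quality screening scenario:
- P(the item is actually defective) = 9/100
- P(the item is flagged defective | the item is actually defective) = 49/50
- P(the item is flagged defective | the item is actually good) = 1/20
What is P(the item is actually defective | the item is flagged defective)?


Using Bayes' theorem:
P(A|B) = P(B|A)·P(A) / P(B)

P(the item is flagged defective) = 49/50 × 9/100 + 1/20 × 91/100
= 441/5000 + 91/2000 = 1337/10000

P(the item is actually defective|the item is flagged defective) = (441/5000) / (1337/10000) = 126/191

P(the item is actually defective|the item is flagged defective) = 126/191 ≈ 65.97%


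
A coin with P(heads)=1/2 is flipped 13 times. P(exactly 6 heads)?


Binomial: P(X=6) = C(13,6)×p^6×(1-p)^7
= 1716 × 1/64 × 1/128 = 429/2048

P(X=6) = 429/2048 ≈ 20.95%
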